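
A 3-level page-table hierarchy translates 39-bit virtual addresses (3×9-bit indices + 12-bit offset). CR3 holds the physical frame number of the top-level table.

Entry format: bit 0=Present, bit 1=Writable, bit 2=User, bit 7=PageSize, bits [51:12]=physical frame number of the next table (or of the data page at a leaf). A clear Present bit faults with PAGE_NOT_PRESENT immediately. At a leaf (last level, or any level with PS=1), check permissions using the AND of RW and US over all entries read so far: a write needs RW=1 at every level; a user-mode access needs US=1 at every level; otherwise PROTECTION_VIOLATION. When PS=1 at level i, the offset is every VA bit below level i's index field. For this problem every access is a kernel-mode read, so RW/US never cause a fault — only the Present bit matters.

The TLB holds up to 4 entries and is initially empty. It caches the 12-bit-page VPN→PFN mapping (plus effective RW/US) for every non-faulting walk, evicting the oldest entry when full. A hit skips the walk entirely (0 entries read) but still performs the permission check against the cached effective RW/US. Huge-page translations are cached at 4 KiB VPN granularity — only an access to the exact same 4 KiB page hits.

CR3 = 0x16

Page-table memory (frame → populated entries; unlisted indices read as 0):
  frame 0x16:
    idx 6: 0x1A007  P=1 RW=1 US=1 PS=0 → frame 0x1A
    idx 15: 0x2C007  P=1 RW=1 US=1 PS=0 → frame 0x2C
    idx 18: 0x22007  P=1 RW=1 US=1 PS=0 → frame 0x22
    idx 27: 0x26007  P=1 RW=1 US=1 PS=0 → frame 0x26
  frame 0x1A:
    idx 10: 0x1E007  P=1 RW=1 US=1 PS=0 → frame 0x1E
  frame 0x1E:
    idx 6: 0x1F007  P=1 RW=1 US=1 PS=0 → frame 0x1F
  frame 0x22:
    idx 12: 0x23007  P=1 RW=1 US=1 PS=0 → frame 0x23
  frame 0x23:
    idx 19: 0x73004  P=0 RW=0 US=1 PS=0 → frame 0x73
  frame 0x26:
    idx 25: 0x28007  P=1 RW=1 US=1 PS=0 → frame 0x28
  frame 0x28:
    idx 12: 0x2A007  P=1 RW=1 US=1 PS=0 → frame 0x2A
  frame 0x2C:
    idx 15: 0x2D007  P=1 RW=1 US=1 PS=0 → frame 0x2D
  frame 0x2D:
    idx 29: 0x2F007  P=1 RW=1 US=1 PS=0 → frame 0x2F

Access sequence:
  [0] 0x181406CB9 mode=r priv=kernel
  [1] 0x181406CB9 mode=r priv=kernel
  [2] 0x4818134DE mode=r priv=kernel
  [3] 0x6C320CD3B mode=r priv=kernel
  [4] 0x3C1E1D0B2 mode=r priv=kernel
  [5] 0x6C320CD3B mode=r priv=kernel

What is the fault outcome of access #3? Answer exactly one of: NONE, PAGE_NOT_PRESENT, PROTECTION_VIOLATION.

Walk each access:
#0 VA=0x181406CB9 (r,kernel):
  [0] read 0x16 idx=6: raw=0x1A007 flags P=1 W=1 U=1 S=0
  [1] read 0x1A idx=10: raw=0x1E007 flags P=1 W=1 U=1 S=0
  [2] read 0x1E idx=6: raw=0x1F007 flags P=1 W=1 U=1 S=0
  ⇒ phys 0x1FCB9  [3 reads]
#1 VA=0x181406CB9 (r,kernel):
  TLB hit vpn=0x181406 → PA=0x1FCB9
#2 VA=0x4818134DE (r,kernel):
  [0] read 0x16 idx=18: raw=0x22007 flags P=1 W=1 U=1 S=0
  [1] read 0x22 idx=12: raw=0x23007 flags P=1 W=1 U=1 S=0
  [2] read 0x23 idx=19: raw=0x73004 flags P=0 W=0 U=1 S=0
  ✗ PAGE_NOT_PRESENT  [3 reads]
#3 VA=0x6C320CD3B (r,kernel):
  [0] read 0x16 idx=27: raw=0x26007 flags P=1 W=1 U=1 S=0
  [1] read 0x26 idx=25: raw=0x28007 flags P=1 W=1 U=1 S=0
  [2] read 0x28 idx=12: raw=0x2A007 flags P=1 W=1 U=1 S=0
  ⇒ phys 0x2AD3B  [3 reads]
#4 VA=0x3C1E1D0B2 (r,kernel):
  [0] read 0x16 idx=15: raw=0x2C007 flags P=1 W=1 U=1 S=0
  [1] read 0x2C idx=15: raw=0x2D007 flags P=1 W=1 U=1 S=0
  [2] read 0x2D idx=29: raw=0x2F007 flags P=1 W=1 U=1 S=0
  ⇒ phys 0x2F0B2  [3 reads]
#5 VA=0x6C320CD3B (r,kernel):
  TLB hit vpn=0x6C320C → PA=0x2AD3B

Access #3 fault: NONE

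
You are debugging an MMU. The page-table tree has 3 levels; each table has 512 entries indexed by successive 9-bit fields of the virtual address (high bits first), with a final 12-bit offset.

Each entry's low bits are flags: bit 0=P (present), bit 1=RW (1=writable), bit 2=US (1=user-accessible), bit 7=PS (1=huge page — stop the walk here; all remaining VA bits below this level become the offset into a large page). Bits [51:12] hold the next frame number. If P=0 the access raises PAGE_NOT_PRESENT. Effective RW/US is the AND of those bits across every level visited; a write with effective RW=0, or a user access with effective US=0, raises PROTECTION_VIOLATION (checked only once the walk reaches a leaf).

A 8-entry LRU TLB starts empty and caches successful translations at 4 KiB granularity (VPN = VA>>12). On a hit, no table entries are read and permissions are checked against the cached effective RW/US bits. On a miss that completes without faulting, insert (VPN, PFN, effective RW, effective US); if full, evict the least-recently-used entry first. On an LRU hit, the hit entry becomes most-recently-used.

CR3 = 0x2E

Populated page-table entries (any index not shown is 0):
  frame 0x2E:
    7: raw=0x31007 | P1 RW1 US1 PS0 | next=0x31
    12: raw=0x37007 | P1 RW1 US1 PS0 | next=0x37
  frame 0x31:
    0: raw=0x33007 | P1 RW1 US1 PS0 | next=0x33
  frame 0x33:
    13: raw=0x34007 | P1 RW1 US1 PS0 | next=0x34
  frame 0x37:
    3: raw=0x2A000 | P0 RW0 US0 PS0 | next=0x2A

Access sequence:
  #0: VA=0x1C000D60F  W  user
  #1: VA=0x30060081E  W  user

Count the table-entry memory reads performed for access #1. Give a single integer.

Trace:
#0 VA=0x1C000D60F (w,user):
  L0 @0x2E[7] → 0x31007  P=1,RW=1,US=1,PS=0
  L1 @0x31[0] → 0x33007  P=1,RW=1,US=1,PS=0
  L2 @0x33[13] → 0x34007  P=1,RW=1,US=1,PS=0
  ✓ 0x3460F  — 3 lookups
#1 VA=0x30060081E (w,user):
  L0 @0x2E[12] → 0x37007  P=1,RW=1,US=1,PS=0
  L1 @0x37[3] → 0x2A000  P=0,RW=0,US=0,PS=0
  ⇒ fault: PAGE_NOT_PRESENT  — 2 lookups

Entries read for #1: 2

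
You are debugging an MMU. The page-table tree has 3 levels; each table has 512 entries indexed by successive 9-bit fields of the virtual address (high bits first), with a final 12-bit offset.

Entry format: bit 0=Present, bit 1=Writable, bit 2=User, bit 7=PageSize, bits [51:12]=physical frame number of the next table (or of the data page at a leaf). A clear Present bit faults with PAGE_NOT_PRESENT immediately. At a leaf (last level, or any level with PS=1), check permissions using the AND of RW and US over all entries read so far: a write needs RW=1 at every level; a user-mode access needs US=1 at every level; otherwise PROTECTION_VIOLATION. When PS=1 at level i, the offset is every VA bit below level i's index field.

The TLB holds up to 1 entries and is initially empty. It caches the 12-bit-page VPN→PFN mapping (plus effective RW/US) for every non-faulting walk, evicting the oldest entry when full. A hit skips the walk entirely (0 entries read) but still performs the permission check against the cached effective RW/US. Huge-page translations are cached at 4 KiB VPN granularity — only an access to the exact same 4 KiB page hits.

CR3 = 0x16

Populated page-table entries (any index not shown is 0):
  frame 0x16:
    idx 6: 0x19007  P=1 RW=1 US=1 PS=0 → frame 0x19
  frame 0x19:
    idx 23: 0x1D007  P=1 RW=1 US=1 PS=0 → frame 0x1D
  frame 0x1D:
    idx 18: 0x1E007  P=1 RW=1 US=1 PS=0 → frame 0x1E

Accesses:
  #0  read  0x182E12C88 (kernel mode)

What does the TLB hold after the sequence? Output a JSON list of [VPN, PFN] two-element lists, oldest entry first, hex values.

Per-access translation:
#0 VA=0x182E12C88 (r,kernel):
  L0: frame=0x16 idx=6 entry=0x19007 [P=1 RW=1 US=1 PS=0]
  L1: frame=0x19 idx=23 entry=0x1D007 [P=1 RW=1 US=1 PS=0]
  L2: frame=0x1D idx=18 entry=0x1E007 [P=1 RW=1 US=1 PS=0]
  ✓ 0x1EC88  — 3 lookups

TLB: [["0x182E12", "0x1E"]]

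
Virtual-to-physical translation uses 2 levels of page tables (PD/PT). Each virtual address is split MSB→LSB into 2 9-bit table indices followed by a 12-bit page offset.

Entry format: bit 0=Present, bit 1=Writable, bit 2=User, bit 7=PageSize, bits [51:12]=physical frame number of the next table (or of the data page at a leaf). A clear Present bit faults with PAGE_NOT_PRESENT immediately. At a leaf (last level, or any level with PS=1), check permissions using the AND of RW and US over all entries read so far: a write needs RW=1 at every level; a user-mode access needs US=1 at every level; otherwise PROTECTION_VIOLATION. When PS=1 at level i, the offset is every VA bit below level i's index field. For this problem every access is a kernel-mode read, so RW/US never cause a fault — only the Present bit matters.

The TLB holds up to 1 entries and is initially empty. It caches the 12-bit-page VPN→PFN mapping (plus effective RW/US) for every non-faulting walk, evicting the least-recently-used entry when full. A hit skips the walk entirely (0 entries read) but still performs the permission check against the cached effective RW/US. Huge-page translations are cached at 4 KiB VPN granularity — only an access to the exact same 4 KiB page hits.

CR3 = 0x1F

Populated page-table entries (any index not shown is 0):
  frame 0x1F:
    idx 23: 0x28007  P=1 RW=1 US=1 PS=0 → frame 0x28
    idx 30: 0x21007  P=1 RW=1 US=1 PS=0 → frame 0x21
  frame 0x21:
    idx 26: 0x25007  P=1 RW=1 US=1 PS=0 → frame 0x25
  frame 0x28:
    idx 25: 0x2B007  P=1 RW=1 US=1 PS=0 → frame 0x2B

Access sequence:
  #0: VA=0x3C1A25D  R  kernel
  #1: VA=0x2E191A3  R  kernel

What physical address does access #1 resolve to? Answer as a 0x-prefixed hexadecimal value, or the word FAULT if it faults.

Walk each access:
#0 VA=0x3C1A25D (r,kernel):
  lvl0: tbl 0x1F, slot 30 ⇒ 0x21007 (P1/RW1/US1/PS0)
  lvl1: tbl 0x21, slot 26 ⇒ 0x25007 (P1/RW1/US1/PS0)
  ✓ 0x2525D  — 2 lookups
#1 VA=0x2E191A3 (r,kernel):
  lvl0: tbl 0x1F, slot 23 ⇒ 0x28007 (P1/RW1/US1/PS0)
  lvl1: tbl 0x28, slot 25 ⇒ 0x2B007 (P1/RW1/US1/PS0)
  ✓ 0x2B1A3  — 2 lookups

Access #1 PA: 0x2B1A3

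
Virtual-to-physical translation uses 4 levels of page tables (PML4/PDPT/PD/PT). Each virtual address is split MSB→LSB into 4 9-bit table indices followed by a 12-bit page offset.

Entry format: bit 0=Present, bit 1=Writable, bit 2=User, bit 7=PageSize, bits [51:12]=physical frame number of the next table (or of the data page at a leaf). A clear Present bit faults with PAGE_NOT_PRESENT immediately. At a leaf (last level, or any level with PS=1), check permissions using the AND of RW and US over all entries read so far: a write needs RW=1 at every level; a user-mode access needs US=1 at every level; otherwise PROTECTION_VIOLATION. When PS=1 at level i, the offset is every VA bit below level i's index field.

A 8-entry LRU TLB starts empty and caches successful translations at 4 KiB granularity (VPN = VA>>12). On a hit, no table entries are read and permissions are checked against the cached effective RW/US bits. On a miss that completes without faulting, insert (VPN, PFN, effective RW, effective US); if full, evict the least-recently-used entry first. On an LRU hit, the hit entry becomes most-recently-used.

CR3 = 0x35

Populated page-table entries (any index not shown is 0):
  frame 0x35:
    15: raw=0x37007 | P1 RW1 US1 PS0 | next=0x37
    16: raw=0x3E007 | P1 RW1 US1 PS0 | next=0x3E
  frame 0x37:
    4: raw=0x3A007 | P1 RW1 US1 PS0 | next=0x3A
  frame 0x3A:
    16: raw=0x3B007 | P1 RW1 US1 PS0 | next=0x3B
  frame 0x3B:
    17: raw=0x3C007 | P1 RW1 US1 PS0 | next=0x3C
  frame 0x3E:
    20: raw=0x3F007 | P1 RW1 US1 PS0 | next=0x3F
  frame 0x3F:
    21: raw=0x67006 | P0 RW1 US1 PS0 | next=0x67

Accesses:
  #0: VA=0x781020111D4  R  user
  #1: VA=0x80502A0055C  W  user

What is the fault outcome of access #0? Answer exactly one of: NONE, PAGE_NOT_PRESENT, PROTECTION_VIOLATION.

Walk each access:
#0 VA=0x781020111D4 (r,user):
  [0] read 0x35 idx=15: raw=0x37007 flags P=1 W=1 U=1 S=0
  [1] read 0x37 idx=4: raw=0x3A007 flags P=1 W=1 U=1 S=0
  [2] read 0x3A idx=16: raw=0x3B007 flags P=1 W=1 U=1 S=0
  [3] read 0x3B idx=17: raw=0x3C007 flags P=1 W=1 U=1 S=0
  ⇒ phys 0x3C1D4  [4 reads]
#1 VA=0x80502A0055C (w,user):
  [0] read 0x35 idx=16: raw=0x3E007 flags P=1 W=1 U=1 S=0
  [1] read 0x3E idx=20: raw=0x3F007 flags P=1 W=1 U=1 S=0
  [2] read 0x3F idx=21: raw=0x67006 flags P=0 W=1 U=1 S=0
  ⇒ fault: PAGE_NOT_PRESENT  — 3 lookups

Access #0 fault: NONE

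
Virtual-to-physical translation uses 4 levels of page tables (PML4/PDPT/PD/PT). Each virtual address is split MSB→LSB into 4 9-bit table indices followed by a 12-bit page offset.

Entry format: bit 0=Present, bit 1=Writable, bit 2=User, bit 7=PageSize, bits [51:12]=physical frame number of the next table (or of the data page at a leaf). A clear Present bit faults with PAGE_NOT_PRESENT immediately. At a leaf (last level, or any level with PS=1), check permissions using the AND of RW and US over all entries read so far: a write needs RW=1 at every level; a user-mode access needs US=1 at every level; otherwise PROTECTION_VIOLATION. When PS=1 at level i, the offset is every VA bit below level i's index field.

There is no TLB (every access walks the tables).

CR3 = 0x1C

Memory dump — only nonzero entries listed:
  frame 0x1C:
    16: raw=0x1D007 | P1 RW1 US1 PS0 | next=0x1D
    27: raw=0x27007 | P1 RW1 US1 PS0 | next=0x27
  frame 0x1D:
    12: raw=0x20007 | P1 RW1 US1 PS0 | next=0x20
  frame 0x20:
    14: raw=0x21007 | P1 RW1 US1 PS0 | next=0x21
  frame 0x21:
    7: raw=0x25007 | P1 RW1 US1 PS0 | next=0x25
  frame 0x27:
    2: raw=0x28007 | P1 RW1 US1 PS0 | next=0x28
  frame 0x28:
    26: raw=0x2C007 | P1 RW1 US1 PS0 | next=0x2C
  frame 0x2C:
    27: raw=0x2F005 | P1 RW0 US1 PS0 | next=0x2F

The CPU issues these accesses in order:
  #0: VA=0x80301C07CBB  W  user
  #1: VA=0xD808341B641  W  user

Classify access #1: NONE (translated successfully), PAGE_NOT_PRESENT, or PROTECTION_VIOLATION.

Walk each access:
#0 VA=0x80301C07CBB (w,user):
  [0] read 0x1C idx=16: raw=0x1D007 flags P=1 W=1 U=1 S=0
  [1] read 0x1D idx=12: raw=0x20007 flags P=1 W=1 U=1 S=0
  [2] read 0x20 idx=14: raw=0x21007 flags P=1 W=1 U=1 S=0
  [3] read 0x21 idx=7: raw=0x25007 flags P=1 W=1 U=1 S=0
  ✓ 0x25CBB  — 4 lookups
#1 VA=0xD808341B641 (w,user):
  [0] read 0x1C idx=27: raw=0x27007 flags P=1 W=1 U=1 S=0
  [1] read 0x27 idx=2: raw=0x28007 flags P=1 W=1 U=1 S=0
  [2] read 0x28 idx=26: raw=0x2C007 flags P=1 W=1 U=1 S=0
  [3] read 0x2C idx=27: raw=0x2F005 flags P=1 W=0 U=1 S=0
  → PROTECTION_VIOLATION  (4 entries read)

Access #1 fault: PROTECTION_VIOLATION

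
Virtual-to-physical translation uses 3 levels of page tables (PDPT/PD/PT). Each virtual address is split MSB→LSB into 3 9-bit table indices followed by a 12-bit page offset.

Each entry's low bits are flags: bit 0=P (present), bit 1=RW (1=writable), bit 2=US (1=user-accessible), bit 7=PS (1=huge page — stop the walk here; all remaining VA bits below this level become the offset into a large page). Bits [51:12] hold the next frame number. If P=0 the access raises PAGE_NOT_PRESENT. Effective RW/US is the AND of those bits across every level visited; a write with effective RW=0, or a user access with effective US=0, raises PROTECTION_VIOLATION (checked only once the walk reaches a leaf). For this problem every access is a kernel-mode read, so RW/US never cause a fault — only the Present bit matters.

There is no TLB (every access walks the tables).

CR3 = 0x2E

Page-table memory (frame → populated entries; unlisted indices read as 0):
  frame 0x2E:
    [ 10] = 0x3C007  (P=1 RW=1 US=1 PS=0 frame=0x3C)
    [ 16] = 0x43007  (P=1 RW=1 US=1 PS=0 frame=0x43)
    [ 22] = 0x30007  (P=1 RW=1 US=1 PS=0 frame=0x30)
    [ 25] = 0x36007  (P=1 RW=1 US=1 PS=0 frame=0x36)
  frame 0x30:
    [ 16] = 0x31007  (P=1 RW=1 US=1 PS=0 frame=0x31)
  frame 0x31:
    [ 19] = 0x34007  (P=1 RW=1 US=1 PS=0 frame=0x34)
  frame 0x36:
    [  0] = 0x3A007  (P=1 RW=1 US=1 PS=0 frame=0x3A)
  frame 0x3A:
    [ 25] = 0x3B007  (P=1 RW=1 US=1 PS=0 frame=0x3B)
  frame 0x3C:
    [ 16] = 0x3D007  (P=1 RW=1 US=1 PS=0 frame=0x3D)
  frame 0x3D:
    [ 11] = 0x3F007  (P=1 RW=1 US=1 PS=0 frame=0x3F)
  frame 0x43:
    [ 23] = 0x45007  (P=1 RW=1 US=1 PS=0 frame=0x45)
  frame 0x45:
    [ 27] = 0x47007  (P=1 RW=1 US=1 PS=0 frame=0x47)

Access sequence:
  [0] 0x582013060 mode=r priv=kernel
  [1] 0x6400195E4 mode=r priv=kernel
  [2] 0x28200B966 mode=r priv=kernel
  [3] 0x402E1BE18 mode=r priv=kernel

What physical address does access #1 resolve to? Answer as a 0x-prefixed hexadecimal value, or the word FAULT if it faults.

Trace:
#0 VA=0x582013060 (r,kernel):
  L0 @0x2E[22] → 0x30007  P=1,RW=1,US=1,PS=0
  L1 @0x30[16] → 0x31007  P=1,RW=1,US=1,PS=0
  L2 @0x31[19] → 0x34007  P=1,RW=1,US=1,PS=0
  → PA=0x34060  (3 entries read)
#1 VA=0x6400195E4 (r,kernel):
  L0 @0x2E[25] → 0x36007  P=1,RW=1,US=1,PS=0
  L1 @0x36[0] → 0x3A007  P=1,RW=1,US=1,PS=0
  L2 @0x3A[25] → 0x3B007  P=1,RW=1,US=1,PS=0
  → PA=0x3B5E4  (3 entries read)
#2 VA=0x28200B966 (r,kernel):
  L0 @0x2E[10] → 0x3C007  P=1,RW=1,US=1,PS=0
  L1 @0x3C[16] → 0x3D007  P=1,RW=1,US=1,PS=0
  L2 @0x3D[11] → 0x3F007  P=1,RW=1,US=1,PS=0
  → PA=0x3F966  (3 entries read)
#3 VA=0x402E1BE18 (r,kernel):
  L0 @0x2E[16] → 0x43007  P=1,RW=1,US=1,PS=0
  L1 @0x43[23] → 0x45007  P=1,RW=1,US=1,PS=0
  L2 @0x45[27] → 0x47007  P=1,RW=1,US=1,PS=0
  → PA=0x47E18  (3 entries read)

Access #1 PA: 0x3B5E4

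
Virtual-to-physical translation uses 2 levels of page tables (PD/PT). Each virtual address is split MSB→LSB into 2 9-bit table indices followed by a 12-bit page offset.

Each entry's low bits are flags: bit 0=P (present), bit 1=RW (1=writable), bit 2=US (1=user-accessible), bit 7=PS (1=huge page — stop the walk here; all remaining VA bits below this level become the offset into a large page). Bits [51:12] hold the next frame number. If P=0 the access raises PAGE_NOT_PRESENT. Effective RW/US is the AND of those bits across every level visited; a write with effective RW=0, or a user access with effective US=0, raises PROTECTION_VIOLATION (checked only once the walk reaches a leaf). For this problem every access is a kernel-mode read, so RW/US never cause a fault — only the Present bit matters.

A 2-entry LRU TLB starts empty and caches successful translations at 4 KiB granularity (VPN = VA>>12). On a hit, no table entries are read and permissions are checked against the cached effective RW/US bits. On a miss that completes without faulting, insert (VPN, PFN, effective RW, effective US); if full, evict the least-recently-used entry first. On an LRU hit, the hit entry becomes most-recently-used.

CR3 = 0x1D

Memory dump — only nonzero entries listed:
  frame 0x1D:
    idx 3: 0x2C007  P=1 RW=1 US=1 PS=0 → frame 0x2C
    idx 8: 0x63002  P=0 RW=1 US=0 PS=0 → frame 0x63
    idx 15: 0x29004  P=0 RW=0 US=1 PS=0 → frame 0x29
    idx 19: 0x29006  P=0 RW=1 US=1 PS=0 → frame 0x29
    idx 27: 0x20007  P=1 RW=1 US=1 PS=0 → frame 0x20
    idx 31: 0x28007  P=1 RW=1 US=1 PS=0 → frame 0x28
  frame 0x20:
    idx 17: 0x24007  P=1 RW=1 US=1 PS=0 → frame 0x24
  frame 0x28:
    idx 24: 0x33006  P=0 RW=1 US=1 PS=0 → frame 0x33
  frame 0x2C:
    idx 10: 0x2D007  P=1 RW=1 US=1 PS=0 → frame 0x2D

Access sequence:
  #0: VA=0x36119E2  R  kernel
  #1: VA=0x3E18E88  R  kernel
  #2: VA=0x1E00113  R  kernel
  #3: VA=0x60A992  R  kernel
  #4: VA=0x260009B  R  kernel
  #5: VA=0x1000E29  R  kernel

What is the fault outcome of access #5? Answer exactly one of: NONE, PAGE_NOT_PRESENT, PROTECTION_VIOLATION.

Walk each access:
#0 VA=0x36119E2 (r,kernel):
  lvl0: tbl 0x1D, slot 27 ⇒ 0x20007 (P1/RW1/US1/PS0)
  lvl1: tbl 0x20, slot 17 ⇒ 0x24007 (P1/RW1/US1/PS0)
  → PA=0x249E2  (2 entries read)
#1 VA=0x3E18E88 (r,kernel):
  lvl0: tbl 0x1D, slot 31 ⇒ 0x28007 (P1/RW1/US1/PS0)
  lvl1: tbl 0x28, slot 24 ⇒ 0x33006 (P0/RW1/US1/PS0)
  → PAGE_NOT_PRESENT  (2 entries read)
#2 VA=0x1E00113 (r,kernel):
  lvl0: tbl 0x1D, slot 15 ⇒ 0x29004 (P0/RW0/US1/PS0)
  → PAGE_NOT_PRESENT  (1 entries read)
#3 VA=0x60A992 (r,kernel):
  lvl0: tbl 0x1D, slot 3 ⇒ 0x2C007 (P1/RW1/US1/PS0)
  lvl1: tbl 0x2C, slot 10 ⇒ 0x2D007 (P1/RW1/US1/PS0)
  → PA=0x2D992  (2 entries read)
#4 VA=0x260009B (r,kernel):
  lvl0: tbl 0x1D, slot 19 ⇒ 0x29006 (P0/RW1/US1/PS0)
  → PAGE_NOT_PRESENT  (1 entries read)
#5 VA=0x1000E29 (r,kernel):
  lvl0: tbl 0x1D, slot 8 ⇒ 0x63002 (P0/RW1/US0/PS0)
  → PAGE_NOT_PRESENT  (1 entries read)

Access #5 fault: PAGE_NOT_PRESENT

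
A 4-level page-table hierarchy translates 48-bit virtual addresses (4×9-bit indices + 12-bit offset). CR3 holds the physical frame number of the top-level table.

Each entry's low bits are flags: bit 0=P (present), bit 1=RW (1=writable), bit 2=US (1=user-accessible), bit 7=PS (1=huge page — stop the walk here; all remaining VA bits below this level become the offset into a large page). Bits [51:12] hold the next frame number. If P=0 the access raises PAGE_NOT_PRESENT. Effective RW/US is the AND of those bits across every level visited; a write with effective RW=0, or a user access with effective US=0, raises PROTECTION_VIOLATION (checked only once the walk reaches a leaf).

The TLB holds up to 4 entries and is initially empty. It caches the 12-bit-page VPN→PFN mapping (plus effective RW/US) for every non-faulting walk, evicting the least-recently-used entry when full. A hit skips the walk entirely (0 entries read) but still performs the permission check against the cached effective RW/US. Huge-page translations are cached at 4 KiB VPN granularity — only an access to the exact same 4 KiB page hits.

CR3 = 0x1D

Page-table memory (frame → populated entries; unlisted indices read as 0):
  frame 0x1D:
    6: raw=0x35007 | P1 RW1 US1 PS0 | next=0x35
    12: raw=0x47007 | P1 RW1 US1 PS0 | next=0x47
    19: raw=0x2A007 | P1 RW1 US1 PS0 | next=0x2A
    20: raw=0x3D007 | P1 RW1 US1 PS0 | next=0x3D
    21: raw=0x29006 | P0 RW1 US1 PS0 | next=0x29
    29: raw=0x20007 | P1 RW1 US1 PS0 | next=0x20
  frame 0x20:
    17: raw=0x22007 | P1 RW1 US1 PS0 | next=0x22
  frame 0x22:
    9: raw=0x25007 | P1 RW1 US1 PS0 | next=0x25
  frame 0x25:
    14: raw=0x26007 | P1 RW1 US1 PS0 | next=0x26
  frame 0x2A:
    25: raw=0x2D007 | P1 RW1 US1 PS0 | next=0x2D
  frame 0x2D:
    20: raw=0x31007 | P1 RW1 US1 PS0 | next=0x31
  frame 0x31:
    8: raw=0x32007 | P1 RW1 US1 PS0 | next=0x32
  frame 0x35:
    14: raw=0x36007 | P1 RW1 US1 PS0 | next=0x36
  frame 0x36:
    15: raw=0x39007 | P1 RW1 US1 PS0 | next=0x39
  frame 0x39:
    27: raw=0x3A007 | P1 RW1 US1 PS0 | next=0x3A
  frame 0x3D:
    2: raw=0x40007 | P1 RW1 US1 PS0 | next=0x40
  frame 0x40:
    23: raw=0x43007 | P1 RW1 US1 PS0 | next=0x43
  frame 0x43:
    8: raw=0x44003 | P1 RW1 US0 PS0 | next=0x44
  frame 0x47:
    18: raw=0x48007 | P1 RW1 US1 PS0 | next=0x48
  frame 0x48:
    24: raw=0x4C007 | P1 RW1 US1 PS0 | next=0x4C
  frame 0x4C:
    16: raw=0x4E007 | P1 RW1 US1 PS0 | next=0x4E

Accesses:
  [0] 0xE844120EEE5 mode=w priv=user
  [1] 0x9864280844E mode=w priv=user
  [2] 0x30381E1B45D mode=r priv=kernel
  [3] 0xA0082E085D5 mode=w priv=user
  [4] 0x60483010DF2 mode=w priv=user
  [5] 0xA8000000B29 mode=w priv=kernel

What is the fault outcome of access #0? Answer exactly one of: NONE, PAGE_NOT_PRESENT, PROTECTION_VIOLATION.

Walk each access:
#0 VA=0xE844120EEE5 (w,user):
  [0] read 0x1D idx=29: raw=0x20007 flags P=1 W=1 U=1 S=0
  [1] read 0x20 idx=17: raw=0x22007 flags P=1 W=1 U=1 S=0
  [2] read 0x22 idx=9: raw=0x25007 flags P=1 W=1 U=1 S=0
  [3] read 0x25 idx=14: raw=0x26007 flags P=1 W=1 U=1 S=0
  ⇒ phys 0x26EE5  [4 reads]
#1 VA=0x9864280844E (w,user):
  [0] read 0x1D idx=19: raw=0x2A007 flags P=1 W=1 U=1 S=0
  [1] read 0x2A idx=25: raw=0x2D007 flags P=1 W=1 U=1 S=0
  [2] read 0x2D idx=20: raw=0x31007 flags P=1 W=1 U=1 S=0
  [3] read 0x31 idx=8: raw=0x32007 flags P=1 W=1 U=1 S=0
  ⇒ phys 0x3244E  [4 reads]
#2 VA=0x30381E1B45D (r,kernel):
  [0] read 0x1D idx=6: raw=0x35007 flags P=1 W=1 U=1 S=0
  [1] read 0x35 idx=14: raw=0x36007 flags P=1 W=1 U=1 S=0
  [2] read 0x36 idx=15: raw=0x39007 flags P=1 W=1 U=1 S=0
  [3] read 0x39 idx=27: raw=0x3A007 flags P=1 W=1 U=1 S=0
  ⇒ phys 0x3A45D  [4 reads]
#3 VA=0xA0082E085D5 (w,user):
  [0] read 0x1D idx=20: raw=0x3D007 flags P=1 W=1 U=1 S=0
  [1] read 0x3D idx=2: raw=0x40007 flags P=1 W=1 U=1 S=0
  [2] read 0x40 idx=23: raw=0x43007 flags P=1 W=1 U=1 S=0
  [3] read 0x43 idx=8: raw=0x44003 flags P=1 W=1 U=0 S=0
  ✗ PROTECTION_VIOLATION  [4 reads]
#4 VA=0x60483010DF2 (w,user):
  [0] read 0x1D idx=12: raw=0x47007 flags P=1 W=1 U=1 S=0
  [1] read 0x47 idx=18: raw=0x48007 flags P=1 W=1 U=1 S=0
  [2] read 0x48 idx=24: raw=0x4C007 flags P=1 W=1 U=1 S=0
  [3] read 0x4C idx=16: raw=0x4E007 flags P=1 W=1 U=1 S=0
  ⇒ phys 0x4EDF2  [4 reads]
#5 VA=0xA8000000B29 (w,kernel):
  [0] read 0x1D idx=21: raw=0x29006 flags P=0 W=1 U=1 S=0
  ✗ PAGE_NOT_PRESENT  [1 reads]

Access #0 fault: NONE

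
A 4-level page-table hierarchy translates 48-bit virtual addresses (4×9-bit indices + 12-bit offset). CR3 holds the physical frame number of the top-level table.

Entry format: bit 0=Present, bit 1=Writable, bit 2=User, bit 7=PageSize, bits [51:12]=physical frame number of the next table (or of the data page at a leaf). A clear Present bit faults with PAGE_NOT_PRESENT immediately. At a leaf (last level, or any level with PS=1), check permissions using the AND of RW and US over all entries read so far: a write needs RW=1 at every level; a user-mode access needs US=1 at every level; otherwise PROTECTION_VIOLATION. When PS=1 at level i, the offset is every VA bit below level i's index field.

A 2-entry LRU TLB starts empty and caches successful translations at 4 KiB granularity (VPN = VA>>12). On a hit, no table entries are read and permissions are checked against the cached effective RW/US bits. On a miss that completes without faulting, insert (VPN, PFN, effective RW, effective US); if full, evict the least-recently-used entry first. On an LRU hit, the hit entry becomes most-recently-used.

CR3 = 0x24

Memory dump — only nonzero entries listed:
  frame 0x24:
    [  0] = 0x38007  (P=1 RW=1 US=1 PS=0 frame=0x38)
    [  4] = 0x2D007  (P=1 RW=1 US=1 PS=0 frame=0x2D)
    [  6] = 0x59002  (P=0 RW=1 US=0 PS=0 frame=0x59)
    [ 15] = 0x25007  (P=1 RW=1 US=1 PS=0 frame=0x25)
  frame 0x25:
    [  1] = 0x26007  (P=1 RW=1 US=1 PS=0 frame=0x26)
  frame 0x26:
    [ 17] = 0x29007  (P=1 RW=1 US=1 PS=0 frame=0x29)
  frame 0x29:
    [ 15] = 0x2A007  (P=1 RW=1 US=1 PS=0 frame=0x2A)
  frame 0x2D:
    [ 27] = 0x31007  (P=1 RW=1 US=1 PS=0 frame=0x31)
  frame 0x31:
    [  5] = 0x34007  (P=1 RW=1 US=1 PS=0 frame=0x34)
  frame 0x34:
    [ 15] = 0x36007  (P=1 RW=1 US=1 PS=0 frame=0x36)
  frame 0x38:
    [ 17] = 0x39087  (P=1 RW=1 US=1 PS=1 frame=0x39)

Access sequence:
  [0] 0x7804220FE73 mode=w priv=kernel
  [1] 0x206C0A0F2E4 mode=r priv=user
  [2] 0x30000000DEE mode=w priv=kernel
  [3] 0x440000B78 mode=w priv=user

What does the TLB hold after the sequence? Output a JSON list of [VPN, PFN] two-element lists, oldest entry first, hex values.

Trace:
#0 VA=0x7804220FE73 (w,kernel):
  lvl0: tbl 0x24, slot 15 ⇒ 0x25007 (P1/RW1/US1/PS0)
  lvl1: tbl 0x25, slot 1 ⇒ 0x26007 (P1/RW1/US1/PS0)
  lvl2: tbl 0x26, slot 17 ⇒ 0x29007 (P1/RW1/US1/PS0)
  lvl3: tbl 0x29, slot 15 ⇒ 0x2A007 (P1/RW1/US1/PS0)
  → PA=0x2AE73  (4 entries read)
#1 VA=0x206C0A0F2E4 (r,user):
  lvl0: tbl 0x24, slot 4 ⇒ 0x2D007 (P1/RW1/US1/PS0)
  lvl1: tbl 0x2D, slot 27 ⇒ 0x31007 (P1/RW1/US1/PS0)
  lvl2: tbl 0x31, slot 5 ⇒ 0x34007 (P1/RW1/US1/PS0)
  lvl3: tbl 0x34, slot 15 ⇒ 0x36007 (P1/RW1/US1/PS0)
  → PA=0x362E4  (4 entries read)
#2 VA=0x30000000DEE (w,kernel):
  lvl0: tbl 0x24, slot 6 ⇒ 0x59002 (P0/RW1/US0/PS0)
  ✗ PAGE_NOT_PRESENT  [1 reads]
#3 VA=0x440000B78 (w,user):
  lvl0: tbl 0x24, slot 0 ⇒ 0x38007 (P1/RW1/US1/PS0)
  lvl1: tbl 0x38, slot 17 ⇒ 0x39087 (P1/RW1/US1/PS1)
  → PA=0x39B78 (huge @L1)  (2 entries read)

TLB: [["0x206C0A0F", "0x36"], ["0x440000", "0x39"]]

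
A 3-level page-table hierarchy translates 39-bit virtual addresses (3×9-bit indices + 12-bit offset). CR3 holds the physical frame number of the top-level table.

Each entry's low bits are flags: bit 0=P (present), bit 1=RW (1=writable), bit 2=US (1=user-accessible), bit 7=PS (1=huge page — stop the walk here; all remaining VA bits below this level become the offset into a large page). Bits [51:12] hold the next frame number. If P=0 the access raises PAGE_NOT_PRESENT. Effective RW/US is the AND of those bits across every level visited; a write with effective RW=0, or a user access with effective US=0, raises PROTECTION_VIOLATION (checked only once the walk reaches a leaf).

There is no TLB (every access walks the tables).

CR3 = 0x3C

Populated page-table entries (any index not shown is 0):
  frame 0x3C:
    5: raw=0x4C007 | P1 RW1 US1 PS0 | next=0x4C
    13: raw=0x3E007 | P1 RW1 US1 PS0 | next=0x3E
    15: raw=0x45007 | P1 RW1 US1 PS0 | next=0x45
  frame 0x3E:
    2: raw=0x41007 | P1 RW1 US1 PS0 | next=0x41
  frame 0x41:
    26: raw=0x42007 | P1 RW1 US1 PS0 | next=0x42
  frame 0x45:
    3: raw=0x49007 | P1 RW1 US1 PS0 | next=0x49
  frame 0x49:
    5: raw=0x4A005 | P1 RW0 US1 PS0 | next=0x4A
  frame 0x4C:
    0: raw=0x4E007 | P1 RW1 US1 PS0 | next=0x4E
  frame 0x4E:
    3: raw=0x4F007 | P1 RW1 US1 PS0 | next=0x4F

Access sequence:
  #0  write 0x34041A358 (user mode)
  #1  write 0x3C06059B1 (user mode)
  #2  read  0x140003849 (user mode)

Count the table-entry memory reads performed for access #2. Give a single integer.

Walk each access:
#0 VA=0x34041A358 (w,user):
  L0 @0x3C[13] → 0x3E007  P=1,RW=1,US=1,PS=0
  L1 @0x3E[2] → 0x41007  P=1,RW=1,US=1,PS=0
  L2 @0x41[26] → 0x42007  P=1,RW=1,US=1,PS=0
  ⇒ phys 0x42358  [3 reads]
#1 VA=0x3C06059B1 (w,user):
  L0 @0x3C[15] → 0x45007  P=1,RW=1,US=1,PS=0
  L1 @0x45[3] → 0x49007  P=1,RW=1,US=1,PS=0
  L2 @0x49[5] → 0x4A005  P=1,RW=0,US=1,PS=0
  → PROTECTION_VIOLATION  (3 entries read)
#2 VA=0x140003849 (r,user):
  L0 @0x3C[5] → 0x4C007  P=1,RW=1,US=1,PS=0
  L1 @0x4C[0] → 0x4E007  P=1,RW=1,US=1,PS=0
  L2 @0x4E[3] → 0x4F007  P=1,RW=1,US=1,PS=0
  ⇒ phys 0x4F849  [3 reads]

Entries read for #2: 3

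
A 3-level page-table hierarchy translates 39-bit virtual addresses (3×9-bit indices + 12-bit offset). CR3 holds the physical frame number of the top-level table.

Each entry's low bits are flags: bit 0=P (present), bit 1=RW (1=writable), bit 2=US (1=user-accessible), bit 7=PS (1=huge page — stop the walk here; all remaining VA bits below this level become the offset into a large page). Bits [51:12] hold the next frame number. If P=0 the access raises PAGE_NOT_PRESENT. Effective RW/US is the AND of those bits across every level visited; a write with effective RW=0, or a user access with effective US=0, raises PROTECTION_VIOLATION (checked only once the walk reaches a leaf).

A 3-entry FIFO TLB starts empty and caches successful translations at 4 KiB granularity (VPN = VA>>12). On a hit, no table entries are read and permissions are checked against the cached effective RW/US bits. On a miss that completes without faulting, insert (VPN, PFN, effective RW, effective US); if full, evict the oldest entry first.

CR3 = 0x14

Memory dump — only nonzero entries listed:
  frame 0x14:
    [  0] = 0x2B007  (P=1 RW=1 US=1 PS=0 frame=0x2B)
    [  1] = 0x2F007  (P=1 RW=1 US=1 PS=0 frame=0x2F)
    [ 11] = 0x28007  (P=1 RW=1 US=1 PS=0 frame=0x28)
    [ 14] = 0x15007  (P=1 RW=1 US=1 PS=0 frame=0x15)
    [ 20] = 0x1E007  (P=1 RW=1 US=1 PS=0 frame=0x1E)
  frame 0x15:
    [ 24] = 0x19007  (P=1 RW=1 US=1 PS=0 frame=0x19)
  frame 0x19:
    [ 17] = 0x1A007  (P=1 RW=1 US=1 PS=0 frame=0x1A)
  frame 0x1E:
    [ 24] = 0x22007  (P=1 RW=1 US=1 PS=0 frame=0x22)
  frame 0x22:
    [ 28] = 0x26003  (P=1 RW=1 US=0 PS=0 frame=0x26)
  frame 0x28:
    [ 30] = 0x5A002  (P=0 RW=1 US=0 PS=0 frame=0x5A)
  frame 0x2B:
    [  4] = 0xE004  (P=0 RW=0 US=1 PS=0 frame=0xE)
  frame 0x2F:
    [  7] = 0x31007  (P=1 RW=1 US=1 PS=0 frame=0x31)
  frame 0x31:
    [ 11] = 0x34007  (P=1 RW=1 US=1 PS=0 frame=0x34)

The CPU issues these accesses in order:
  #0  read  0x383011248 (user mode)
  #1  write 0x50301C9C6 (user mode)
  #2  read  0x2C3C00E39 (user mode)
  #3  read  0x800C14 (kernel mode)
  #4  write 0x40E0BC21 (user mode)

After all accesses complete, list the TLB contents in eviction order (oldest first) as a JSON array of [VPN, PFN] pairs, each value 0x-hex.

Trace:
#0 VA=0x383011248 (r,user):
  L0 @0x14[14] → 0x15007  P=1,RW=1,US=1,PS=0
  L1 @0x15[24] → 0x19007  P=1,RW=1,US=1,PS=0
  L2 @0x19[17] → 0x1A007  P=1,RW=1,US=1,PS=0
  ✓ 0x1A248  — 3 lookups
#1 VA=0x50301C9C6 (w,user):
  L0 @0x14[20] → 0x1E007  P=1,RW=1,US=1,PS=0
  L1 @0x1E[24] → 0x22007  P=1,RW=1,US=1,PS=0
  L2 @0x22[28] → 0x26003  P=1,RW=1,US=0,PS=0
  ⇒ fault: PROTECTION_VIOLATION  — 3 lookups
#2 VA=0x2C3C00E39 (r,user):
  L0 @0x14[11] → 0x28007  P=1,RW=1,US=1,PS=0
  L1 @0x28[30] → 0x5A002  P=0,RW=1,US=0,PS=0
  ⇒ fault: PAGE_NOT_PRESENT  — 2 lookups
#3 VA=0x800C14 (r,kernel):
  L0 @0x14[0] → 0x2B007  P=1,RW=1,US=1,PS=0
  L1 @0x2B[4] → 0xE004  P=0,RW=0,US=1,PS=0
  ⇒ fault: PAGE_NOT_PRESENT  — 2 lookups
#4 VA=0x40E0BC21 (w,user):
  L0 @0x14[1] → 0x2F007  P=1,RW=1,US=1,PS=0
  L1 @0x2F[7] → 0x31007  P=1,RW=1,US=1,PS=0
  L2 @0x31[11] → 0x34007  P=1,RW=1,US=1,PS=0
  ✓ 0x34C21  — 3 lookups

TLB: [["0x383011", "0x1A"], ["0x40E0B", "0x34"]]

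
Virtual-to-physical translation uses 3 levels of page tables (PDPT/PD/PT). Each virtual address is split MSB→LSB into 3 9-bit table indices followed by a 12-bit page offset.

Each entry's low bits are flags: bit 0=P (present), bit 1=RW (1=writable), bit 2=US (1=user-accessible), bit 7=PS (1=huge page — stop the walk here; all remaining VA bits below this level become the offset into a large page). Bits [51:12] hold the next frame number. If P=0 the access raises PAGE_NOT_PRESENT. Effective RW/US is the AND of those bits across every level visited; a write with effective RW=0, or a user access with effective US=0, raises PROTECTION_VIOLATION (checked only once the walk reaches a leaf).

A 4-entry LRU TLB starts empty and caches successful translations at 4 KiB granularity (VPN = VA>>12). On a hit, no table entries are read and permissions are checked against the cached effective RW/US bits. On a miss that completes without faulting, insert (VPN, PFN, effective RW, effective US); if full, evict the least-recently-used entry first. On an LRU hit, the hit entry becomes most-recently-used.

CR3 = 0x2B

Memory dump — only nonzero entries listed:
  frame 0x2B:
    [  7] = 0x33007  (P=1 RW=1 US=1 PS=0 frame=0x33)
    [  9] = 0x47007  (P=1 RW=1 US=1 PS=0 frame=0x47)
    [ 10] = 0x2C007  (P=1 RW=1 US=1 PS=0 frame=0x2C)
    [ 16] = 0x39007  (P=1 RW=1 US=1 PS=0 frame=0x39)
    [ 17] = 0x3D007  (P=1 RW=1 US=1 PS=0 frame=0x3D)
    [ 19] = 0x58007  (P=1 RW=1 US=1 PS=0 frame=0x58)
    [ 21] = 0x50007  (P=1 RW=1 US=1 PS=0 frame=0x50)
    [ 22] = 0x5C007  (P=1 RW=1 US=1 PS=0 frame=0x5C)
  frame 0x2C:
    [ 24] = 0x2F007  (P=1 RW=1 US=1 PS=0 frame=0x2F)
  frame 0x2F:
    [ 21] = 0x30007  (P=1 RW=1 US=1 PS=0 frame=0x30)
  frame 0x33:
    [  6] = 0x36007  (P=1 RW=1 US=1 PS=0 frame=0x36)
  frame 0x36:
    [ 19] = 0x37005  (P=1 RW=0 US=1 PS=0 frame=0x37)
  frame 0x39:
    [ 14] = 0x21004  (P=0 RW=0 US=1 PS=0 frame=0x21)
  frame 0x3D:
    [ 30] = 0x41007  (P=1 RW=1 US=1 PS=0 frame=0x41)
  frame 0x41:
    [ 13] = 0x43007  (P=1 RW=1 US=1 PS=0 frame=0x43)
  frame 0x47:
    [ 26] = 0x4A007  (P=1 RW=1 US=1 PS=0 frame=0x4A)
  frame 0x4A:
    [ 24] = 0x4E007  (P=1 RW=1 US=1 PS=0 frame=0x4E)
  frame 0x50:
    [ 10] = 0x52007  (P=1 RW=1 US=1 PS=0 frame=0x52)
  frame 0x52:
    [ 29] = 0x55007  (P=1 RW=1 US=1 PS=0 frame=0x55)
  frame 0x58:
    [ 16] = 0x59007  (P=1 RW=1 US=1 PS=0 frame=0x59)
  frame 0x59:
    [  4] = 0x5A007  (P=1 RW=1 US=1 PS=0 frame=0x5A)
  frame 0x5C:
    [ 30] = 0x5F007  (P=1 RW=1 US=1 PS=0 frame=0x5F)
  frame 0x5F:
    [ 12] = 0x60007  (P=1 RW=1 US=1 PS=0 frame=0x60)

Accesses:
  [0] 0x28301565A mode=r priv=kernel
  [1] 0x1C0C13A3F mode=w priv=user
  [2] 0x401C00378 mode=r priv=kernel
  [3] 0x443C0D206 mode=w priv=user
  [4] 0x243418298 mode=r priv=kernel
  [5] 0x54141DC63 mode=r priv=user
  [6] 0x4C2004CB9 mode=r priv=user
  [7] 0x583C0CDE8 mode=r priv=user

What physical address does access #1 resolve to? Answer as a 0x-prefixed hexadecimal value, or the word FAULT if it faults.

Trace:
#0 VA=0x28301565A (r,kernel):
  lvl0: tbl 0x2B, slot 10 ⇒ 0x2C007 (P1/RW1/US1/PS0)
  lvl1: tbl 0x2C, slot 24 ⇒ 0x2F007 (P1/RW1/US1/PS0)
  lvl2: tbl 0x2F, slot 21 ⇒ 0x30007 (P1/RW1/US1/PS0)
  → PA=0x3065A  (3 entries read)
#1 VA=0x1C0C13A3F (w,user):
  lvl0: tbl 0x2B, slot 7 ⇒ 0x33007 (P1/RW1/US1/PS0)
  lvl1: tbl 0x33, slot 6 ⇒ 0x36007 (P1/RW1/US1/PS0)
  lvl2: tbl 0x36, slot 19 ⇒ 0x37005 (P1/RW0/US1/PS0)
  ⇒ fault: PROTECTION_VIOLATION  — 3 lookups
#2 VA=0x401C00378 (r,kernel):
  lvl0: tbl 0x2B, slot 16 ⇒ 0x39007 (P1/RW1/US1/PS0)
  lvl1: tbl 0x39, slot 14 ⇒ 0x21004 (P0/RW0/US1/PS0)
  ⇒ fault: PAGE_NOT_PRESENT  — 2 lookups
#3 VA=0x443C0D206 (w,user):
  lvl0: tbl 0x2B, slot 17 ⇒ 0x3D007 (P1/RW1/US1/PS0)
  lvl1: tbl 0x3D, slot 30 ⇒ 0x41007 (P1/RW1/US1/PS0)
  lvl2: tbl 0x41, slot 13 ⇒ 0x43007 (P1/RW1/US1/PS0)
  → PA=0x43206  (3 entries read)
#4 VA=0x243418298 (r,kernel):
  lvl0: tbl 0x2B, slot 9 ⇒ 0x47007 (P1/RW1/US1/PS0)
  lvl1: tbl 0x47, slot 26 ⇒ 0x4A007 (P1/RW1/US1/PS0)
  lvl2: tbl 0x4A, slot 24 ⇒ 0x4E007 (P1/RW1/US1/PS0)
  → PA=0x4E298  (3 entries read)
#5 VA=0x54141DC63 (r,user):
  lvl0: tbl 0x2B, slot 21 ⇒ 0x50007 (P1/RW1/US1/PS0)
  lvl1: tbl 0x50, slot 10 ⇒ 0x52007 (P1/RW1/US1/PS0)
  lvl2: tbl 0x52, slot 29 ⇒ 0x55007 (P1/RW1/US1/PS0)
  → PA=0x55C63  (3 entries read)
#6 VA=0x4C2004CB9 (r,user):
  lvl0: tbl 0x2B, slot 19 ⇒ 0x58007 (P1/RW1/US1/PS0)
  lvl1: tbl 0x58, slot 16 ⇒ 0x59007 (P1/RW1/US1/PS0)
  lvl2: tbl 0x59, slot 4 ⇒ 0x5A007 (P1/RW1/US1/PS0)
  → PA=0x5ACB9  (3 entries read)
#7 VA=0x583C0CDE8 (r,user):
  lvl0: tbl 0x2B, slot 22 ⇒ 0x5C007 (P1/RW1/US1/PS0)
  lvl1: tbl 0x5C, slot 30 ⇒ 0x5F007 (P1/RW1/US1/PS0)
  lvl2: tbl 0x5F, slot 12 ⇒ 0x60007 (P1/RW1/US1/PS0)
  → PA=0x60DE8  (3 entries read)

Access #1 PA: FAULT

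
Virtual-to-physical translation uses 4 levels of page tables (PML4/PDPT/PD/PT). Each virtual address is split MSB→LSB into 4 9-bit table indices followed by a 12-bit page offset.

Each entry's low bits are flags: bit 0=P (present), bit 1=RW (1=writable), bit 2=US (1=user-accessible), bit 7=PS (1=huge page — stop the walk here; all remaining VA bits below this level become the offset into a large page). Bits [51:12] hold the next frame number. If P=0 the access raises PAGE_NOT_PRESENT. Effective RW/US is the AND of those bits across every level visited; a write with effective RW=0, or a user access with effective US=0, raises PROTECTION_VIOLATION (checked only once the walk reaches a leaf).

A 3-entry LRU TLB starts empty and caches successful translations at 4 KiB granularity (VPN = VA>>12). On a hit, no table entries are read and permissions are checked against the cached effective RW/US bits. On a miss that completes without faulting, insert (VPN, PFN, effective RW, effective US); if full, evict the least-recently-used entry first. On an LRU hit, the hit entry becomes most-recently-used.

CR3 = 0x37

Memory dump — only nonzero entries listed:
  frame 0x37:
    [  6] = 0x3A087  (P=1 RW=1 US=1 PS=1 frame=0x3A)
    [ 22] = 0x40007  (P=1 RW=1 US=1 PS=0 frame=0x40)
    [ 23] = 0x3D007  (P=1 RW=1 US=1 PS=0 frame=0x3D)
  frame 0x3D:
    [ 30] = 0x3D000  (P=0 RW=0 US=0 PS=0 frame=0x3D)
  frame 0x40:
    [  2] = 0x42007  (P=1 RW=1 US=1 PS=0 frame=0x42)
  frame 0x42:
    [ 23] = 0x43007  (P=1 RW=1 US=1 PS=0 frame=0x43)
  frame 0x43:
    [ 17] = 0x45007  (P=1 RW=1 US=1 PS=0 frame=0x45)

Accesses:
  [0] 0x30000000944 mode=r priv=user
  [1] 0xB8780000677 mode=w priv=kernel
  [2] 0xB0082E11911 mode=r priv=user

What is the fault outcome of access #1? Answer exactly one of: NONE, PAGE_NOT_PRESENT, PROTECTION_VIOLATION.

Trace:
#0 VA=0x30000000944 (r,user):
  L0 @0x37[6] → 0x3A087  P=1,RW=1,US=1,PS=1
  ✓ 0x3A944 (huge @L0)  — 1 lookups
#1 VA=0xB8780000677 (w,kernel):
  L0 @0x37[23] → 0x3D007  P=1,RW=1,US=1,PS=0
  L1 @0x3D[30] → 0x3D000  P=0,RW=0,US=0,PS=0
  ✗ PAGE_NOT_PRESENT  [2 reads]
#2 VA=0xB0082E11911 (r,user):
  L0 @0x37[22] → 0x40007  P=1,RW=1,US=1,PS=0
  L1 @0x40[2] → 0x42007  P=1,RW=1,US=1,PS=0
  L2 @0x42[23] → 0x43007  P=1,RW=1,US=1,PS=0
  L3 @0x43[17] → 0x45007  P=1,RW=1,US=1,PS=0
  ✓ 0x45911  — 4 lookups

Access #1 fault: PAGE_NOT_PRESENT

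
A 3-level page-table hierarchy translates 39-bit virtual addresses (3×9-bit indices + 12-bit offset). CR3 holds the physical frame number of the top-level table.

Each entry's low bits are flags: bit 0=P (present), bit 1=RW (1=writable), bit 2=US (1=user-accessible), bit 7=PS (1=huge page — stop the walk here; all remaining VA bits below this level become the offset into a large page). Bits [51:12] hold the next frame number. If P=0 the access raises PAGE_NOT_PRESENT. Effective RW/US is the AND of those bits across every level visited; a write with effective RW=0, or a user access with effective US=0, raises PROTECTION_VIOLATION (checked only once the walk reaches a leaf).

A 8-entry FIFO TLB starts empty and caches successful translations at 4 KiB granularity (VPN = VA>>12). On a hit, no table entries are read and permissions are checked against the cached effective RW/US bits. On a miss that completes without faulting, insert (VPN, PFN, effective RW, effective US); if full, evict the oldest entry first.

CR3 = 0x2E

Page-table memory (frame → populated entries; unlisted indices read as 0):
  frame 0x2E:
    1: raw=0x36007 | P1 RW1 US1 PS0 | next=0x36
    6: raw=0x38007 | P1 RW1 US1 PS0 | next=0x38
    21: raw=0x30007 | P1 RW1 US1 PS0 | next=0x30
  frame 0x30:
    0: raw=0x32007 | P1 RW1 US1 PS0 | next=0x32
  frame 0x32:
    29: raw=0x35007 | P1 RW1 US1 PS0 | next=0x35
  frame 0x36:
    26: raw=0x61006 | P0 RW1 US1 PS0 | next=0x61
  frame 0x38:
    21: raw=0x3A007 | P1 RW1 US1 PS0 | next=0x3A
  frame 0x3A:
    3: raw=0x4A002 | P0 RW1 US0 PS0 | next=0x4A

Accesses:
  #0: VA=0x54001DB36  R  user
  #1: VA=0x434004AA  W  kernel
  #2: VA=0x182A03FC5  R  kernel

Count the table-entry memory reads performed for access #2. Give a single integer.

Per-access translation:
#0 VA=0x54001DB36 (r,user):
  [0] read 0x2E idx=21: raw=0x30007 flags P=1 W=1 U=1 S=0
  [1] read 0x30 idx=0: raw=0x32007 flags P=1 W=1 U=1 S=0
  [2] read 0x32 idx=29: raw=0x35007 flags P=1 W=1 U=1 S=0
  → PA=0x35B36  (3 entries read)
#1 VA=0x434004AA (w,kernel):
  [0] read 0x2E idx=1: raw=0x36007 flags P=1 W=1 U=1 S=0
  [1] read 0x36 idx=26: raw=0x61006 flags P=0 W=1 U=1 S=0
  ⇒ fault: PAGE_NOT_PRESENT  — 2 lookups
#2 VA=0x182A03FC5 (r,kernel):
  [0] read 0x2E idx=6: raw=0x38007 flags P=1 W=1 U=1 S=0
  [1] read 0x38 idx=21: raw=0x3A007 flags P=1 W=1 U=1 S=0
  [2] read 0x3A idx=3: raw=0x4A002 flags P=0 W=1 U=0 S=0
  ⇒ fault: PAGE_NOT_PRESENT  — 3 lookups

Entries read for #2: 3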